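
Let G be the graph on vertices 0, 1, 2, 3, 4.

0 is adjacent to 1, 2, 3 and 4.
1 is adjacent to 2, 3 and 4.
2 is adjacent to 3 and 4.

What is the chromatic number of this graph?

0, 1, 2, 3 form a clique, so at least 4 colors are needed.
One proper 4-coloring: 0=c, 1=b, 2=a, 3=d, 4=d. Every edge joins two different colors.

4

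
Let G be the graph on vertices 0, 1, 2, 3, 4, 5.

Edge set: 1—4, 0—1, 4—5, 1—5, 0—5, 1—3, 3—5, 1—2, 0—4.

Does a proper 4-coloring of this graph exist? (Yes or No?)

The chromatic number is 4. 0, 1, 4, 5 are mutually adjacent (a clique of size 4), so at least 4 colors are needed.
4 colors suffice: color a → {1}; color b → {2, 5}; color c → {3, 4}; color d → {0}.
That is already a proper 4-coloring.

Yes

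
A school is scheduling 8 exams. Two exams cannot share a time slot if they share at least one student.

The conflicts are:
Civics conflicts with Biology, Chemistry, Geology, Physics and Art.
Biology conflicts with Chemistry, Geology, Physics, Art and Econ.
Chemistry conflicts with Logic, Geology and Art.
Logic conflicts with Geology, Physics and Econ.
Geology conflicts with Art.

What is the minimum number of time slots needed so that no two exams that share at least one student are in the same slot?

Civics, Biology, Chemistry, Geology, Art all conflict with each other, so at least 5 time slots are needed.
Using 5 time slots: Civics=2, Biology=1, Chemistry=3, Logic=1, Geology=4, Physics=3, Art=5, Econ=2. No two conflicting exams share a time slot.

5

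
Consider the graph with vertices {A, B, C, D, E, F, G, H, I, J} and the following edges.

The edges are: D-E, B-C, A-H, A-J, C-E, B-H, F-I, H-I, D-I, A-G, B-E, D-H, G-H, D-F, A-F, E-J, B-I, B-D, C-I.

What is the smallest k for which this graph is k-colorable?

B, D, H, I form a clique, so at least 4 colors are needed.
4 colors suffice: color 1 → {E, F, H}; color 2 → {A, C, D}; color 3 → {G, I, J}; color 4 → {B}. No two adjacent vertices share a color.

4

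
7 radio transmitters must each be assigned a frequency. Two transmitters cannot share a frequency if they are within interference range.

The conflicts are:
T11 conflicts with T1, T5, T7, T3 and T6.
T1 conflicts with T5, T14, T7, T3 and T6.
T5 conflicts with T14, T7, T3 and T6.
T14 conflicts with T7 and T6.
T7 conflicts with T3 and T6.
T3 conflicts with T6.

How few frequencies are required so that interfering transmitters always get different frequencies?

T11, T1, T5, T7, T3, T6 all conflict with each other, so at least 6 frequencies are needed.
A valid assignment using 6 frequencies: T11=5, T1=2, T5=3, T14=5, T7=1, T3=6, T6=4. Every pair that conflicts lands in different frequencies.

6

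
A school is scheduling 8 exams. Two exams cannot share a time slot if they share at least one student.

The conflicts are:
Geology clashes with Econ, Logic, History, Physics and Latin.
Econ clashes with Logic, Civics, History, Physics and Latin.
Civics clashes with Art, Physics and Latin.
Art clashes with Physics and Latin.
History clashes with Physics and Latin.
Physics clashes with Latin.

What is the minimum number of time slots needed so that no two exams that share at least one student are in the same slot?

Geology, Econ, History, Physics, Latin are mutually in conflict, so at least 5 time slots are needed.
5 time slots suffice: time slot 1 → {Logic, Physics}; time slot 2 → {Econ, Art}; time slot 3 → {Latin}; time slot 4 → {Geology, Civics}; time slot 5 → {History}. Each listed conflict is separated.

5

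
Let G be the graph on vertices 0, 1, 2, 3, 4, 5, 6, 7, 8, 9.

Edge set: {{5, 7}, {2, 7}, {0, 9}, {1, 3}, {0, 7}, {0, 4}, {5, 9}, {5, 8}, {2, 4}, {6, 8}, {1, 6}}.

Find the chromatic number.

6 and 8 are adjacent, so at least 2 colors are needed.
A valid assignment using 2 colors: 0=red, 1=blue, 2=red, 3=red, 4=blue, 5=red, 6=red, 7=blue, 8=blue, 9=blue. Each edge has distinct colors on its endpoints.

2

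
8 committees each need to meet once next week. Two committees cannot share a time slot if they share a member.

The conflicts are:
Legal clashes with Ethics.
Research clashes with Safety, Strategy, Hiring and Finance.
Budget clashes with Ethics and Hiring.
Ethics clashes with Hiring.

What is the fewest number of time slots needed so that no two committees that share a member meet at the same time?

Budget, Ethics, Hiring pairwise conflict, so at least 3 time slots are needed.
3 time slots suffice: time slot 1 → {Research, Ethics}; time slot 2 → {Legal, Safety, Strategy, Hiring, Finance}; time slot 3 → {Budget}. Every pair that conflicts lands in different time slots.

3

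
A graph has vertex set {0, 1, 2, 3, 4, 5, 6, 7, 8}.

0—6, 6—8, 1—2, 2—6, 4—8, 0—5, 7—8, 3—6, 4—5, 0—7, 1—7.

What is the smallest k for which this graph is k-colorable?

3

The cycle 4-5-0-7-8-4 has odd length 5, so it cannot be 2-colored; at least 3 colors are needed.
A valid assignment using 3 colors: 0=b, 1=c, 2=b, 3=b, 4=a, 5=c, 6=a, 7=a, 8=b. Every edge joins two different colors.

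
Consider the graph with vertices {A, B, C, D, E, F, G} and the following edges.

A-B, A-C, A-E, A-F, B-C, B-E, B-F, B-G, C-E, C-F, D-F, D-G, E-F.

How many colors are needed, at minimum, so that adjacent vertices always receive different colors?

5

A, B, C, E, F are mutually adjacent (a clique of size 5), so at least 5 colors are needed.
5 colors suffice: A=4, B=1, C=3, D=1, E=5, F=2, G=2. Every edge joins two different colors.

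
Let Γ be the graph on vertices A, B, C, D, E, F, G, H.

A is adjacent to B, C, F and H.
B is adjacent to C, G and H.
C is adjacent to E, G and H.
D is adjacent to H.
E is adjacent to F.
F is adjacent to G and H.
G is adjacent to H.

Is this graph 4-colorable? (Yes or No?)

The chromatic number is 4. B, C, G, H are mutually adjacent (a clique of size 4), so at least 4 colors are needed.
4 colors suffice: color 1 → {E, H}; color 2 → {C, D, F}; color 3 → {A, G}; color 4 → {B}.
That is already a proper 4-coloring.

Yes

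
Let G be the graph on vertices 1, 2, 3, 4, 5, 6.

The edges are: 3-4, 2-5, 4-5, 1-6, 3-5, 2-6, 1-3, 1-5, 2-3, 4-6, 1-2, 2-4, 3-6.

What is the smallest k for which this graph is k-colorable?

2, 3, 4, 5 are mutually adjacent (a clique of size 4), so at least 4 colors are needed.
One proper 4-coloring: 1=green, 2=blue, 3=red, 4=green, 5=yellow, 6=yellow. No two adjacent vertices share a color.

4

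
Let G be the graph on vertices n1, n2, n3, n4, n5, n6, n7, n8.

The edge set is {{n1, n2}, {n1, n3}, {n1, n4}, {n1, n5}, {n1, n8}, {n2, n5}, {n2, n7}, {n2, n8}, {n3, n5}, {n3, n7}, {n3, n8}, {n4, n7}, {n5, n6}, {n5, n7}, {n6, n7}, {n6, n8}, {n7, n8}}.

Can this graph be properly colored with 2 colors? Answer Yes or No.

n6, n7, n8 are pairwise adjacent, so at least 3 colors are needed.
So 2 colors are not enough.

No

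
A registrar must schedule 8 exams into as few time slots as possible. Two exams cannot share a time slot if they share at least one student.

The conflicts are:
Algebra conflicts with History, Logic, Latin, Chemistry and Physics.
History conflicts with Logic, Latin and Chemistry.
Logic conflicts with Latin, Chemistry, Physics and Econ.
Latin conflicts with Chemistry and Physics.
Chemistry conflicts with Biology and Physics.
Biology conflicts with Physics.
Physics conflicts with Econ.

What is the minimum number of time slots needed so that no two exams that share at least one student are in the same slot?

5

Algebra, Logic, Latin, Chemistry, Physics are mutually in conflict, so at least 5 time slots are needed.
5 time slots suffice: time slot 1 → {Logic, Biology}; time slot 2 → {History, Physics}; time slot 3 → {Chemistry, Econ}; time slot 4 → {Latin}; time slot 5 → {Algebra}. No two conflicting exams share a time slot.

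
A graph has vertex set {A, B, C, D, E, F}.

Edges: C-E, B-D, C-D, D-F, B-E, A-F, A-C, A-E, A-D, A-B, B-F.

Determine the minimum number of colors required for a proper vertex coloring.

4

A, B, D, F are mutually adjacent (a clique of size 4), so at least 4 colors are needed.
4 colors suffice: color 1 → {A}; color 2 → {B, C}; color 3 → {D, E}; color 4 → {F}. Every edge joins two different colors.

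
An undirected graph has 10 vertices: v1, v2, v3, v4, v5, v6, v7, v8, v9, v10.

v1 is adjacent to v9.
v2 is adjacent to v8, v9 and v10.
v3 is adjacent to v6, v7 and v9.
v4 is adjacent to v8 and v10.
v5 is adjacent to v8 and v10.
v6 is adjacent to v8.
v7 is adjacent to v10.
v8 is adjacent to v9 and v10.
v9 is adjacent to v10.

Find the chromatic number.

4

v2, v8, v9, v10 are pairwise adjacent (a clique of size 4), so at least 4 colors are needed.
4 colors suffice: color 1 → {v1, v3, v10}; color 2 → {v7, v8}; color 3 → {v4, v5, v6, v9}; color 4 → {v2}. Each edge has distinct colors on its endpoints.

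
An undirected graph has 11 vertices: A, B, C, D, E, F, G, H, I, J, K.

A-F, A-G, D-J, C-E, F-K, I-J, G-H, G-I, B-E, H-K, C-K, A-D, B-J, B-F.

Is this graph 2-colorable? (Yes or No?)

The cycle A-G-H-K-F-A has odd length 5, so it cannot be 2-colored; at least 3 colors are needed.
So 2 colors are not enough.

No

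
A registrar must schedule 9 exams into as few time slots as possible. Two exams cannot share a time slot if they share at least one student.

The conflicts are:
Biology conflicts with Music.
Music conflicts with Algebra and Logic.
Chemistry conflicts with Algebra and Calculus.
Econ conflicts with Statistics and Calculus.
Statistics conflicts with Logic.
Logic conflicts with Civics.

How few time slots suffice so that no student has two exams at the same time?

3

The cycle Chemistry-Calculus-Econ-Statistics-Logic-Music-Algebra-Chemistry has odd length 7, so it cannot be 2-colored; at least 3 time slots are needed.
3 time slots suffice: time slot 1 → {Music, Chemistry, Statistics, Civics}; time slot 2 → {Biology, Algebra, Econ, Logic}; time slot 3 → {Calculus}. Every pair that conflicts lands in different time slots.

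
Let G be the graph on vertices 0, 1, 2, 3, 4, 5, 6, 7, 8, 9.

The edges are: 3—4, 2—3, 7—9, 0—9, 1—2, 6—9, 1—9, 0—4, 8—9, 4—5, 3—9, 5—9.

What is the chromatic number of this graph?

2

0 and 9 are adjacent, so at least 2 colors are needed.
One proper 2-coloring: 0=blue, 1=blue, 2=red, 3=blue, 4=red, 5=blue, 6=blue, 7=blue, 8=blue, 9=red. No two adjacent vertices share a color.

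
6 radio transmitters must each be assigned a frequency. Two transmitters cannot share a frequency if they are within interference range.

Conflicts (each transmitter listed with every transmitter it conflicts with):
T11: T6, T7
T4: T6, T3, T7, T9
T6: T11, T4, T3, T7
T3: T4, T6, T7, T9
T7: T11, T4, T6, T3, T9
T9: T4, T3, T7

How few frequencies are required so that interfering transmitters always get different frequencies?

T4, T3, T7, T9 are mutually in conflict, so at least 4 frequencies are needed.
4 frequencies suffice: frequency 1 → {T7}; frequency 2 → {T11, T4}; frequency 3 → {T3}; frequency 4 → {T6, T9}. Every pair that conflicts lands in different frequencies.

4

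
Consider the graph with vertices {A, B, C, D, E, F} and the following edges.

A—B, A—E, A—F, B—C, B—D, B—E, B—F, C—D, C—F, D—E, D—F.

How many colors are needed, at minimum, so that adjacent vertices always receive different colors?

B, C, D, F form a clique, so at least 4 colors are needed.
4 colors suffice: color 1 → {B}; color 2 → {A, D}; color 3 → {E, F}; color 4 → {C}. Every edge joins two different colors.

4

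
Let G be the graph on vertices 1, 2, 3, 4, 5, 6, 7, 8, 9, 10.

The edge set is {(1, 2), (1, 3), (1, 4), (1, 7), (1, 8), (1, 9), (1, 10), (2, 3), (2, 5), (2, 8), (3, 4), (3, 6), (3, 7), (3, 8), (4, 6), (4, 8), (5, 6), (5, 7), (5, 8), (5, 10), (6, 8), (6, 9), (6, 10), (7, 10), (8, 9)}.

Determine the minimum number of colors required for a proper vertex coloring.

1, 3, 4, 8 are pairwise adjacent (a clique of size 4), so at least 4 colors are needed.
4 colors suffice: color red → {1, 6}; color blue → {8, 10}; color green → {3, 5, 9}; color yellow → {2, 4, 7}. No two adjacent vertices share a color.

4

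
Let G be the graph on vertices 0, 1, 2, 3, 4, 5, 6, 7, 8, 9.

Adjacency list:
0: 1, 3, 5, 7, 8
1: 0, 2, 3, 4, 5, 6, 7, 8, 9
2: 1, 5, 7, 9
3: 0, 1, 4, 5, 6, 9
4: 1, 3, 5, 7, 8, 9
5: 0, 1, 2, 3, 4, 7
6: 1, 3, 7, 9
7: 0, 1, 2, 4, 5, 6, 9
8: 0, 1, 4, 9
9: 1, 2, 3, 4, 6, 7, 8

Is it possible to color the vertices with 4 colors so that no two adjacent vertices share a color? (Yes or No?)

The chromatic number is 4. 1, 2, 5, 7 are mutually adjacent (a clique of size 4), so at least 4 colors are needed.
4 colors suffice: color a → {1}; color b → {5, 9}; color c → {3, 7, 8}; color d → {0, 2, 4, 6}.
That is already a proper 4-coloring.

Yes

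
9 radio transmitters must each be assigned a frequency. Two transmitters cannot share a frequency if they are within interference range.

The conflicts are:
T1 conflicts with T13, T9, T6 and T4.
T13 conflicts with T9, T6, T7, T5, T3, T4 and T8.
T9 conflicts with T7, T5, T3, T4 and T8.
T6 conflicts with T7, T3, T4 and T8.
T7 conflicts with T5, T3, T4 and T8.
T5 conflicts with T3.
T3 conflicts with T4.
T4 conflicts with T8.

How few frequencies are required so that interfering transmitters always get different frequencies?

T13, T9, T7, T4, T8 all conflict with each other, so at least 5 frequencies are needed.
5 frequencies suffice: T1=3, T13=1, T9=4, T6=4, T7=3, T5=2, T3=5, T4=2, T8=5. Each listed conflict is separated.

5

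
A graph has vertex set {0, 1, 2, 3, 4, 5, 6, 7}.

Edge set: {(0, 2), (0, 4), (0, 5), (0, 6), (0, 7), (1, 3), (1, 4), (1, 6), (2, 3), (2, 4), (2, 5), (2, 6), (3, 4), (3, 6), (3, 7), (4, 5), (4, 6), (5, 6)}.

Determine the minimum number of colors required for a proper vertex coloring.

0, 2, 4, 5, 6 form a clique, so at least 5 colors are needed.
A valid assignment using 5 colors: 0=c, 1=d, 2=d, 3=c, 4=b, 5=e, 6=a, 7=a. Every edge joins two different colors.

5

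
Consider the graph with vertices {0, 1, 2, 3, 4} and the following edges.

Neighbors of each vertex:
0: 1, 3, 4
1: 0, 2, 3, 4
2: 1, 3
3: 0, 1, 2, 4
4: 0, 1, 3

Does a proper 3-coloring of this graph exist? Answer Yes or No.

No

0, 1, 3, 4 form a clique, so at least 4 colors are needed.
So 3 colors are not enough.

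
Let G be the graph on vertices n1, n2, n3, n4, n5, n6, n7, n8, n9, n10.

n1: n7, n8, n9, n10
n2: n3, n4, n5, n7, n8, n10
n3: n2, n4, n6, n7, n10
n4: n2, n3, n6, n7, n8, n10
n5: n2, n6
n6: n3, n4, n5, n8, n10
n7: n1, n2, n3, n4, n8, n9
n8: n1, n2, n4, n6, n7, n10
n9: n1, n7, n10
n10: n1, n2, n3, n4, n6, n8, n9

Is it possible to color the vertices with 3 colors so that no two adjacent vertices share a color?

No

n2, n4, n7, n8 are pairwise adjacent (a clique of size 4), so at least 4 colors are needed.
So 3 colors are not enough.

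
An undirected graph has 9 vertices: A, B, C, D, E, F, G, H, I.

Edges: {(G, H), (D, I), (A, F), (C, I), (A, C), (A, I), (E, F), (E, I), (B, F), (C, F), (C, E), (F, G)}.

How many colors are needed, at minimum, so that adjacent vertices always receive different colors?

3

C, E, I are mutually adjacent, so at least 3 colors are needed.
A valid assignment using 3 colors: A=3, B=2, C=2, D=2, E=3, F=1, G=2, H=1, I=1. No two adjacent vertices share a color.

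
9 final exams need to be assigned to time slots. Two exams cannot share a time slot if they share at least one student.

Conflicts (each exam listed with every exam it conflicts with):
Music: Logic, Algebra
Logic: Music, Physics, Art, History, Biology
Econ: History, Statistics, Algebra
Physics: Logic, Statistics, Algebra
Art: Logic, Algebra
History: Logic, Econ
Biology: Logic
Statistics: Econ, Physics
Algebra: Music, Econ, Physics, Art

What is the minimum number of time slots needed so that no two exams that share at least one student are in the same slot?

3

The cycle Econ-History-Logic-Physics-Statistics-Econ has odd length 5, so it cannot be 2-colored; at least 3 time slots are needed.
A valid assignment using 3 time slots: Music=2, Logic=1, Econ=2, Physics=2, Art=2, History=3, Biology=2, Statistics=1, Algebra=1. Each listed conflict is separated.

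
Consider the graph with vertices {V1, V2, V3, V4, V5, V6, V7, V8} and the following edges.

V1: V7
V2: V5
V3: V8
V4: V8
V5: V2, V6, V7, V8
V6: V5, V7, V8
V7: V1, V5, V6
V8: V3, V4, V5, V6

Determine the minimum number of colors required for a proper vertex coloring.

V5, V6, V8 are pairwise adjacent, so at least 3 colors are needed.
3 colors suffice: color 1 → {V2, V7, V8}; color 2 → {V1, V3, V4, V5}; color 3 → {V6}. No two adjacent vertices share a color.

3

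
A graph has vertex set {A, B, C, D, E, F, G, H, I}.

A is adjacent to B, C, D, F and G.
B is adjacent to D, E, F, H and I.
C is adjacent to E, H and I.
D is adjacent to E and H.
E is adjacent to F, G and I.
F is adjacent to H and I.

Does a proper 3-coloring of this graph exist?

B, E, F, I are pairwise adjacent (a clique of size 4), so at least 4 colors are needed.
So 3 colors are not enough.

No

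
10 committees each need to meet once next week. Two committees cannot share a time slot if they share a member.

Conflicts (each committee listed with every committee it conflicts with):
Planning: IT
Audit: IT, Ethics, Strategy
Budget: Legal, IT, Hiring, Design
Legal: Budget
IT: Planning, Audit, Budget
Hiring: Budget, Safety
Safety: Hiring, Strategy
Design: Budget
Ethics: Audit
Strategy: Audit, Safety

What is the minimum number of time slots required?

2

Planning and IT conflict, so at least 2 time slots are needed.
A valid assignment using 2 time slots: Planning=1, Audit=1, Budget=1, Legal=2, IT=2, Hiring=2, Safety=1, Design=2, Ethics=2, Strategy=2. Each listed conflict is separated.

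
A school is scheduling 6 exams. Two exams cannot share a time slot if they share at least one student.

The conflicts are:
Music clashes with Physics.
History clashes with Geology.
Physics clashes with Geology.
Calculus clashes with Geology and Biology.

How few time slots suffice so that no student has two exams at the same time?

2

Physics and Geology conflict, so at least 2 time slots are needed.
2 time slots suffice: time slot 1 → {Music, Geology, Biology}; time slot 2 → {History, Physics, Calculus}. Each listed conflict is separated.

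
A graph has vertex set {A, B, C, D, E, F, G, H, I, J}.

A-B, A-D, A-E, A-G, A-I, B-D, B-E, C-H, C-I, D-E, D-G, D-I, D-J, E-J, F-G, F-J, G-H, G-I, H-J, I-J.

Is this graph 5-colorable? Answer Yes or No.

Yes

The chromatic number is 4. A, D, G, I form a clique, so at least 4 colors are needed.
One proper 4-coloring: A=3, B=2, C=2, D=1, E=4, F=1, G=2, H=1, I=4, J=2.
Since 5 ≥ 4, a proper 5-coloring certainly exists.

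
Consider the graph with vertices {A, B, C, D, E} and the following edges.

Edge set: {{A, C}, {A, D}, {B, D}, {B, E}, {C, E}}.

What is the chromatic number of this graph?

The cycle A-C-E-B-D-A has odd length 5, so it cannot be 2-colored; at least 3 colors are needed.
One proper 3-coloring: A=green, B=blue, C=blue, D=red, E=red. Every edge joins two different colors.

3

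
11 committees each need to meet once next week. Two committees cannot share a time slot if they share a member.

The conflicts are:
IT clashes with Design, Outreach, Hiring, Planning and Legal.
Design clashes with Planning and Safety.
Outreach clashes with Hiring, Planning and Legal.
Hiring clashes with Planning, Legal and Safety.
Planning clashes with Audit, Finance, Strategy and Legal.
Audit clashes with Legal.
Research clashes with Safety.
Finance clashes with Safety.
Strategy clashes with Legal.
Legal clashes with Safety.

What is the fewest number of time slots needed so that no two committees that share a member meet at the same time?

IT, Outreach, Hiring, Planning, Legal are mutually in conflict, so at least 5 time slots are needed.
5 time slots suffice: time slot 1 → {Planning, Safety}; time slot 2 → {Design, Research, Finance, Legal}; time slot 3 → {IT, Audit, Strategy}; time slot 4 → {Hiring}; time slot 5 → {Outreach}. Every pair that conflicts lands in different time slots.

5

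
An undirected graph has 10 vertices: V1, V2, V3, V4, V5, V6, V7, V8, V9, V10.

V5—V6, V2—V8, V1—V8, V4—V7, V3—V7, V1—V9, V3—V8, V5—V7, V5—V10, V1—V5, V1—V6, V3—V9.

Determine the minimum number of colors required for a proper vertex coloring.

3

V1, V5, V6 form a triangle, so at least 3 colors are needed.
One proper 3-coloring: V1=1, V2=1, V3=3, V4=2, V5=2, V6=3, V7=1, V8=2, V9=2, V10=1. Each edge has distinct colors on its endpoints.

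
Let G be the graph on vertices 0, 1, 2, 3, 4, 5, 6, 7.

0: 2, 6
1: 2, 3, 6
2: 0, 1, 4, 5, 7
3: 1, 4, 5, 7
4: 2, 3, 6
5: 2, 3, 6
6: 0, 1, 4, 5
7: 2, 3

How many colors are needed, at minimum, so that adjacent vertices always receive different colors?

2

0 and 2 are adjacent, so at least 2 colors are needed.
One proper 2-coloring: 0=blue, 1=blue, 2=red, 3=red, 4=blue, 5=blue, 6=red, 7=blue. No two adjacent vertices share a color.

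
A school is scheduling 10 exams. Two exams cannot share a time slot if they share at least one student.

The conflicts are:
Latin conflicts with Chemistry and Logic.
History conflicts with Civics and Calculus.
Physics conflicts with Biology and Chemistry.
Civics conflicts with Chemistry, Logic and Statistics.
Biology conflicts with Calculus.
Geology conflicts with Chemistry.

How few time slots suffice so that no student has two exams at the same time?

2

Physics and Biology conflict, so at least 2 time slots are needed.
2 time slots suffice: time slot 1 → {History, Biology, Chemistry, Logic, Statistics}; time slot 2 → {Latin, Physics, Civics, Geology, Calculus}. Every pair that conflicts lands in different time slots.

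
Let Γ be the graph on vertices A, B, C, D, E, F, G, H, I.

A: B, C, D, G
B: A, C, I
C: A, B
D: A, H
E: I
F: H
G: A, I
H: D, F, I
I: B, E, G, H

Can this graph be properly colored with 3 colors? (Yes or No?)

The chromatic number is 3. A, B, C form a triangle, so at least 3 colors are needed.
3 colors suffice: color 1 → {A, F, I}; color 2 → {B, E, G, H}; color 3 → {C, D}.
That is already a proper 3-coloring.

Yes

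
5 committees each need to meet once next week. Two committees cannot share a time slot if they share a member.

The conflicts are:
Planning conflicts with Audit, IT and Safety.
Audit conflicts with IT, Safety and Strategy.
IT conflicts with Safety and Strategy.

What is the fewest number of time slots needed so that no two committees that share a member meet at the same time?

Planning, Audit, IT, Safety are mutually in conflict, so at least 4 time slots are needed.
4 time slots suffice: time slot 1 → {IT}; time slot 2 → {Audit}; time slot 3 → {Planning, Strategy}; time slot 4 → {Safety}. Each listed conflict is separated.

4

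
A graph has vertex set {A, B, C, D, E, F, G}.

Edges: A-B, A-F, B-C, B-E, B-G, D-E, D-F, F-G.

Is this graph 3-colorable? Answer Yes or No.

The chromatic number is 3. The cycle E-B-A-F-D-E has odd length 5, so it cannot be 2-colored; at least 3 colors are needed.
3 colors suffice: color red → {B, F}; color blue → {A, C, E, G}; color green → {D}.
That is already a proper 3-coloring.

Yes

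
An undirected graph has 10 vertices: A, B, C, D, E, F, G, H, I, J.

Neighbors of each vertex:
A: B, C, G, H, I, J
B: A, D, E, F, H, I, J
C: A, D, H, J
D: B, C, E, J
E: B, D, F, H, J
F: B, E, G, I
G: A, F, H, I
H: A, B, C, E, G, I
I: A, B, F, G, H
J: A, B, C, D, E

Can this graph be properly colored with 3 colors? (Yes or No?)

No

B, D, E, J are pairwise adjacent (a clique of size 4), so at least 4 colors are needed.
So 3 colors are not enough.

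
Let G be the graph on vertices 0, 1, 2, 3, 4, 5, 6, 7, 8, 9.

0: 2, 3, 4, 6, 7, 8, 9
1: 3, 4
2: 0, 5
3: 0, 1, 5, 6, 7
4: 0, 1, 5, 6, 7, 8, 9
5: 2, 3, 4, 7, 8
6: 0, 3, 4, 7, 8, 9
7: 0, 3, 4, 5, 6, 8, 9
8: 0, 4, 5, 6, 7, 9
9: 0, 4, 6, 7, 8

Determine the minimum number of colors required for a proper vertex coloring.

6

0, 4, 6, 7, 8, 9 form a clique, so at least 6 colors are needed.
6 colors suffice: color a → {1, 2, 7}; color b → {3, 4}; color c → {0, 5}; color d → {8}; color e → {6}; color f → {9}. Each edge has distinct colors on its endpoints.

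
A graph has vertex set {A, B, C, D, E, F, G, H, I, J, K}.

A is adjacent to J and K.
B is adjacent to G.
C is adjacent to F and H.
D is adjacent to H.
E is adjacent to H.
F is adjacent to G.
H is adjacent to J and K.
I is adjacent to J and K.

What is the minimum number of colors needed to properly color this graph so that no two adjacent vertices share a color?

2

E and H are adjacent, so at least 2 colors are needed.
A valid assignment using 2 colors: A=red, B=red, C=blue, D=blue, E=blue, F=red, G=blue, H=red, I=red, J=blue, K=blue. Each edge has distinct colors on its endpoints.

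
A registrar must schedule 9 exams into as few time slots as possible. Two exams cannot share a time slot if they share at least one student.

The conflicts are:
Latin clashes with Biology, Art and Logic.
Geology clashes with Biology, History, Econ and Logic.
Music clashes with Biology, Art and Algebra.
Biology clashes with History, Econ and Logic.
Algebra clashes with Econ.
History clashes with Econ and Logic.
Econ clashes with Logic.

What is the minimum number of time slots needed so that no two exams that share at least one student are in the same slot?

5

Geology, Biology, History, Econ, Logic pairwise conflict, so at least 5 time slots are needed.
5 time slots suffice: time slot 1 → {Biology, Art, Algebra}; time slot 2 → {Music, Logic}; time slot 3 → {Latin, Econ}; time slot 4 → {History}; time slot 5 → {Geology}. No two conflicting exams share a time slot.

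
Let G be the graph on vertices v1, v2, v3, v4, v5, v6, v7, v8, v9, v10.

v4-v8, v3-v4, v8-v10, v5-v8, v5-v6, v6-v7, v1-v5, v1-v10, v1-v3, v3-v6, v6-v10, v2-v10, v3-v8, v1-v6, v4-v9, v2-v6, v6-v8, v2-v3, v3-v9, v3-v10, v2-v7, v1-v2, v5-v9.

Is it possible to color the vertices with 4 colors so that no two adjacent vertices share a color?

v1, v2, v3, v6, v10 are pairwise adjacent (a clique of size 5), so at least 5 colors are needed.
So 4 colors are not enough.

No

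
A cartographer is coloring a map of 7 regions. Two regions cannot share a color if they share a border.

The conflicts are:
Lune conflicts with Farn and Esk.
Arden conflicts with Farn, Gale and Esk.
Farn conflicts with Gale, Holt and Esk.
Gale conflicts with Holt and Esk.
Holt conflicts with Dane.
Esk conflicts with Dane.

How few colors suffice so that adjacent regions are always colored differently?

Arden, Farn, Gale, Esk are mutually in conflict, so at least 4 colors are needed.
4 colors suffice: color 1 → {Farn, Dane}; color 2 → {Holt, Esk}; color 3 → {Lune, Gale}; color 4 → {Arden}. Every pair that conflicts lands in different colors.

4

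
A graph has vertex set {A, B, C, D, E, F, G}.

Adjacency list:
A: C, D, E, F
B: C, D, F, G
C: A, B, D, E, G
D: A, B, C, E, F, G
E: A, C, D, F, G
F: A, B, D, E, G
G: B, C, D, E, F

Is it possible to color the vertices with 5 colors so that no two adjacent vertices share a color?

Yes

The chromatic number is 4. A, C, D, E are mutually adjacent (a clique of size 4), so at least 4 colors are needed.
4 colors suffice: color 1 → {D}; color 2 → {B, E}; color 3 → {C, F}; color 4 → {A, G}.
Since 5 ≥ 4, a proper 5-coloring certainly exists.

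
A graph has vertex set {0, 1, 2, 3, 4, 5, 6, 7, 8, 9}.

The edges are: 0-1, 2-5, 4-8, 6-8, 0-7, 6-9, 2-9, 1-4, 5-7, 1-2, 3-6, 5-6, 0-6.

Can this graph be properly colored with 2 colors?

The cycle 0-6-5-2-1-0 has odd length 5, so it cannot be 2-colored; at least 3 colors are needed.
So 2 colors are not enough.

No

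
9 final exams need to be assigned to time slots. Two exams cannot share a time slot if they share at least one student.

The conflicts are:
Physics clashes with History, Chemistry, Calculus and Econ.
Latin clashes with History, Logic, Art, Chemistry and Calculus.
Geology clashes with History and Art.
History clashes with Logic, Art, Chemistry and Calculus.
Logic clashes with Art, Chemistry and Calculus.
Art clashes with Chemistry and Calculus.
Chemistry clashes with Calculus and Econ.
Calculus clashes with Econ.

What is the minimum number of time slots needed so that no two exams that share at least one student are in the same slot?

6

Latin, History, Logic, Art, Chemistry, Calculus are mutually in conflict, so at least 6 time slots are needed.
6 time slots suffice: time slot 1 → {Geology, Chemistry}; time slot 2 → {History, Econ}; time slot 3 → {Calculus}; time slot 4 → {Physics, Art}; time slot 5 → {Logic}; time slot 6 → {Latin}. Every pair that conflicts lands in different time slots.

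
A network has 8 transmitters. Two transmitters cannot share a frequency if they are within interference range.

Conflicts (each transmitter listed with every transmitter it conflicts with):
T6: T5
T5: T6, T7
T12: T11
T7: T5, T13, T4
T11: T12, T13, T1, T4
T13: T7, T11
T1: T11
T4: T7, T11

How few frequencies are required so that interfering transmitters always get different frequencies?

2

T6 and T5 conflict, so at least 2 frequencies are needed.
2 frequencies suffice: T6=1, T5=2, T12=2, T7=1, T11=1, T13=2, T1=2, T4=2. Every pair that conflicts lands in different frequencies.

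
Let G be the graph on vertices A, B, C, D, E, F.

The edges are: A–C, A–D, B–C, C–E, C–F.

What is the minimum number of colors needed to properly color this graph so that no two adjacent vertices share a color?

2

A and C are adjacent, so at least 2 colors are needed.
A valid assignment using 2 colors: A=blue, B=blue, C=red, D=red, E=blue, F=blue. No two adjacent vertices share a color.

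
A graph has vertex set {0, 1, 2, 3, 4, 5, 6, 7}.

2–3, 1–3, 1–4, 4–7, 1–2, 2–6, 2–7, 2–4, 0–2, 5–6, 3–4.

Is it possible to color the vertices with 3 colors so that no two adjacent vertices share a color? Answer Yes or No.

1, 2, 3, 4 are pairwise adjacent (a clique of size 4), so at least 4 colors are needed.
So 3 colors are not enough.

No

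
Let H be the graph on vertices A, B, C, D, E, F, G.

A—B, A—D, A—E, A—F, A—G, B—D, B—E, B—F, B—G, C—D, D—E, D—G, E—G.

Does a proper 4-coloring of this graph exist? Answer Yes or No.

No

A, B, D, E, G form a clique, so at least 5 colors are needed.
So 4 colors are not enough.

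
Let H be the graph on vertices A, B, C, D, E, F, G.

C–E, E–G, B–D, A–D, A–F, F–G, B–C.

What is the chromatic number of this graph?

The cycle B-C-E-G-F-A-D-B has odd length 7, so it cannot be 2-colored; at least 3 colors are needed.
3 colors suffice: color red → {A, B, G}; color blue → {D, E, F}; color green → {C}. Each edge has distinct colors on its endpoints.

3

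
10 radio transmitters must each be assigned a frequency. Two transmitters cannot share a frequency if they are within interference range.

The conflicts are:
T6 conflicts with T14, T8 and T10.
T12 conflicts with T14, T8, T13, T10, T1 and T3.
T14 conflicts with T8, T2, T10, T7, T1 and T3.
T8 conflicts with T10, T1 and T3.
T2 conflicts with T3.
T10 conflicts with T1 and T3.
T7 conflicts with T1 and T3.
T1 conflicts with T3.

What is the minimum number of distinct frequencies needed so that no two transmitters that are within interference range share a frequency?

6

T12, T14, T8, T10, T1, T3 are mutually in conflict, so at least 6 frequencies are needed.
A valid assignment using 6 frequencies: T6=2, T12=5, T14=1, T8=6, T13=1, T2=3, T10=3, T7=3, T1=4, T3=2. No two conflicting transmitters share a frequency.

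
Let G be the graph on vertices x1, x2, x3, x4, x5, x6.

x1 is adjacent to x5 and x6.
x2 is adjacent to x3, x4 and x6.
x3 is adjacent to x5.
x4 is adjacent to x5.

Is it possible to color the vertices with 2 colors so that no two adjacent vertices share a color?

The cycle x4-x2-x6-x1-x5-x4 has odd length 5, so it cannot be 2-colored; at least 3 colors are needed.
So 2 colors are not enough.

No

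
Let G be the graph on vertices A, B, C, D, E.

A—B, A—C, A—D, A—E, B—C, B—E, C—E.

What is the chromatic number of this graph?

A, B, C, E are pairwise adjacent (a clique of size 4), so at least 4 colors are needed.
4 colors suffice: color red → {A}; color blue → {C, D}; color green → {B}; color yellow → {E}. Every edge joins two different colors.

4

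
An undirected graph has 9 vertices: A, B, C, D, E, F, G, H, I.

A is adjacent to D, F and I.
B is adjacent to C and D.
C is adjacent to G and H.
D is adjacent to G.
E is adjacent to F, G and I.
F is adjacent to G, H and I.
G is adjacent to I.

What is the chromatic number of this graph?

4

E, F, G, I are mutually adjacent (a clique of size 4), so at least 4 colors are needed.
4 colors suffice: A=blue, B=blue, C=red, D=red, E=yellow, F=red, G=blue, H=blue, I=green. No two adjacent vertices share a color.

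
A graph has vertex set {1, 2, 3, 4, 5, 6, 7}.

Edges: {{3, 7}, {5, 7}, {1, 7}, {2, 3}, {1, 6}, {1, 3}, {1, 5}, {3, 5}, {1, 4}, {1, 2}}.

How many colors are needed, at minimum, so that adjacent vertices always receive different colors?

1, 3, 5, 7 form a clique, so at least 4 colors are needed.
A valid assignment using 4 colors: 1=a, 2=c, 3=b, 4=b, 5=d, 6=b, 7=c. Each edge has distinct colors on its endpoints.

4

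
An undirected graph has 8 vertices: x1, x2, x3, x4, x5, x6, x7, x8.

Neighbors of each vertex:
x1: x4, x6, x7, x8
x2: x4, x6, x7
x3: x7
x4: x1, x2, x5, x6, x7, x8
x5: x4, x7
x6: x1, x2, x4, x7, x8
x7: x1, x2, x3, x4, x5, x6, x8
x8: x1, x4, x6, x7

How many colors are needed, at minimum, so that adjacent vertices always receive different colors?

5

x1, x4, x6, x7, x8 form a clique, so at least 5 colors are needed.
A valid assignment using 5 colors: x1=4, x2=4, x3=2, x4=2, x5=3, x6=3, x7=1, x8=5. Every edge joins two different colors.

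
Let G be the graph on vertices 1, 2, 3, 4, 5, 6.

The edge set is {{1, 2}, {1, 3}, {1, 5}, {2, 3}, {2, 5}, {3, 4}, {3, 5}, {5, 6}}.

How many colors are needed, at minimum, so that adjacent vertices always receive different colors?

1, 2, 3, 5 are pairwise adjacent (a clique of size 4), so at least 4 colors are needed.
4 colors suffice: 1=c, 2=d, 3=b, 4=a, 5=a, 6=b. Every edge joins two different colors.

4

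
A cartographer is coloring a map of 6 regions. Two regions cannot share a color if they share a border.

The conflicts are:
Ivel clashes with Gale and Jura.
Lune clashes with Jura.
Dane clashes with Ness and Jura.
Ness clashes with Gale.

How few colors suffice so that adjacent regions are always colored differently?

The cycle Ivel-Jura-Dane-Ness-Gale-Ivel has odd length 5, so it cannot be 2-colored; at least 3 colors are needed.
3 colors suffice: color 1 → {Gale, Jura}; color 2 → {Ivel, Lune, Dane}; color 3 → {Ness}. No two conflicting regions share a color.

3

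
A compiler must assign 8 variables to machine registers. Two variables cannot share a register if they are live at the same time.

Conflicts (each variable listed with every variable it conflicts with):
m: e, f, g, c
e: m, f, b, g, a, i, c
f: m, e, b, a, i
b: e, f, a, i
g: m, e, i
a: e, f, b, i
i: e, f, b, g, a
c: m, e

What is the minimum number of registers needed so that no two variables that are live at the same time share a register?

e, f, b, a, i are mutually in conflict, so at least 5 registers are needed.
Using 5 registers: m=3, e=1, f=2, b=5, g=2, a=4, i=3, c=2. No two conflicting variables share a register.

5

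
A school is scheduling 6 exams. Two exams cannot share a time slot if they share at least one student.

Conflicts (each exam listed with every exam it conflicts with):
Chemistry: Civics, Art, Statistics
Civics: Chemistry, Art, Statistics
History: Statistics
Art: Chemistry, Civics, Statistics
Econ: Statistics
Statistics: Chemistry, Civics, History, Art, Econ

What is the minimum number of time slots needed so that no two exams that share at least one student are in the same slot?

Chemistry, Civics, Art, Statistics all conflict with each other, so at least 4 time slots are needed.
4 time slots suffice: time slot 1 → {Statistics}; time slot 2 → {Chemistry, History, Econ}; time slot 3 → {Art}; time slot 4 → {Civics}. No two conflicting exams share a time slot.

4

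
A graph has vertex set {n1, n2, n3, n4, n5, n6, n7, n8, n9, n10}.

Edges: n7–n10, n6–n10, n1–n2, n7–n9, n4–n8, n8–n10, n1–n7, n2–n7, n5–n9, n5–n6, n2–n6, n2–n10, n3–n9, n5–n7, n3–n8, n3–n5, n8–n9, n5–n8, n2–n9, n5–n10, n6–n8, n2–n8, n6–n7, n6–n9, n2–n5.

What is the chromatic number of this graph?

n2, n5, n6, n7, n10 are pairwise adjacent (a clique of size 5), so at least 5 colors are needed.
5 colors suffice: color red → {n1, n4, n5}; color blue → {n7, n8}; color green → {n2, n3}; color yellow → {n6}; color purple → {n9, n10}. Every edge joins two different colors.

5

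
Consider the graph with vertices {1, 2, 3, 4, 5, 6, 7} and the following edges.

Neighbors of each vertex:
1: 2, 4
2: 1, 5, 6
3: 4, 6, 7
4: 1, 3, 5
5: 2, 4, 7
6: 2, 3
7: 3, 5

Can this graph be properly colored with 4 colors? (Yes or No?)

Yes

The chromatic number is 3. The cycle 3-4-5-2-6-3 has odd length 5, so it cannot be 2-colored; at least 3 colors are needed.
3 colors suffice: 1=a, 2=b, 3=a, 4=b, 5=a, 6=c, 7=b.
Since 4 ≥ 3, a proper 4-coloring certainly exists.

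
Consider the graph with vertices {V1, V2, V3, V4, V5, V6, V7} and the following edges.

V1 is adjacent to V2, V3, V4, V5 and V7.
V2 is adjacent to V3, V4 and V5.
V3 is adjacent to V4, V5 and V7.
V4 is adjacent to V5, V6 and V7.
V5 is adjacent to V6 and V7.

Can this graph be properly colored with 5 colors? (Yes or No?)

Yes

The chromatic number is 5. V1, V3, V4, V5, V7 are pairwise adjacent (a clique of size 5), so at least 5 colors are needed.
One proper 5-coloring: V1=yellow, V2=purple, V3=green, V4=blue, V5=red, V6=green, V7=purple.
That is already a proper 5-coloring.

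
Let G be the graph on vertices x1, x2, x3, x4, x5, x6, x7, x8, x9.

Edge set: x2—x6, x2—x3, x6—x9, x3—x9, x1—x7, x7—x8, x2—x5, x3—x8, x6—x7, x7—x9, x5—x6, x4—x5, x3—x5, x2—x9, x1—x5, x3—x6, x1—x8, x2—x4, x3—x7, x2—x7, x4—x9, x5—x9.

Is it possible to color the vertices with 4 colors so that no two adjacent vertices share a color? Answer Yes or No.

x2, x3, x6, x7, x9 are pairwise adjacent (a clique of size 5), so at least 5 colors are needed.
So 4 colors are not enough.

No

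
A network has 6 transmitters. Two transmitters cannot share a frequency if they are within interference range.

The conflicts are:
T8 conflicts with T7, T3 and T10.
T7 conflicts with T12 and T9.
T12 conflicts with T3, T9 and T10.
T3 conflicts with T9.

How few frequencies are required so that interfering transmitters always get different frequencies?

T12, T3, T9 all conflict with each other, so at least 3 frequencies are needed.
3 frequencies suffice: T8=1, T7=2, T12=1, T3=2, T9=3, T10=2. No two conflicting transmitters share a frequency.

3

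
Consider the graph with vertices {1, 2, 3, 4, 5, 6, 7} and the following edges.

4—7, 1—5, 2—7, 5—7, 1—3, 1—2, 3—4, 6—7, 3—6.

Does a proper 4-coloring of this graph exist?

The chromatic number is 3. The cycle 2-1-3-6-7-2 has odd length 5, so it cannot be 2-colored; at least 3 colors are needed.
3 colors suffice: color a → {3, 7}; color b → {1, 4, 6}; color c → {2, 5}.
Since 4 ≥ 3, a proper 4-coloring certainly exists.

Yes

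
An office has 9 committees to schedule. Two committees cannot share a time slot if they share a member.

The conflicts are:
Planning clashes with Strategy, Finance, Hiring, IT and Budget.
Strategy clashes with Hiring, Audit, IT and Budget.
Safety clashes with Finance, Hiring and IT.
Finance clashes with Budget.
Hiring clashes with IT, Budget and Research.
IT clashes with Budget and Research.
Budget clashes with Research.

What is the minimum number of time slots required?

Planning, Strategy, Hiring, IT, Budget all conflict with each other, so at least 5 time slots are needed.
A valid assignment using 5 time slots: Planning=5, Strategy=4, Safety=1, Finance=2, Hiring=2, Audit=1, IT=3, Budget=1, Research=4. No two conflicting committees share a time slot.

5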